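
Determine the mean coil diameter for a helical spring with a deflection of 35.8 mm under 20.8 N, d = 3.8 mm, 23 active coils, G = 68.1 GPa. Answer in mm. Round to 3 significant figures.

Required rate k = F/δ = 20.8/35.8 = 0.58101 N/mm
D = (Gd⁴/(8N_a·k))^(1/3) = (68.1×10³·3.8⁴/(8·23·0.58101))^(1/3)
  = (132826)^(1/3) = 51.0224 mm

51.0 mm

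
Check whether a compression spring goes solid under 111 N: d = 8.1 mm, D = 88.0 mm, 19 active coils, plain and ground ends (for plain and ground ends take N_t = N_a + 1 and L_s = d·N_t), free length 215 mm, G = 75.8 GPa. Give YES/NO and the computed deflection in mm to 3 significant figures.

NO, δ = 35.2 mm

k = Gd⁴/(8D³N_a) = (75.8×10³)(8.1⁴)/(8·88.0³·19) = 3.1501 N/mm
N_t = 20; L_s = 8.1·20 = 162 mm; δ_solid = L₀ − L_s = 215 − 162 = 53 mm
δ = F/k = 111/3.1501 = 35.238 mm
δ < δ_solid → spring does not go solid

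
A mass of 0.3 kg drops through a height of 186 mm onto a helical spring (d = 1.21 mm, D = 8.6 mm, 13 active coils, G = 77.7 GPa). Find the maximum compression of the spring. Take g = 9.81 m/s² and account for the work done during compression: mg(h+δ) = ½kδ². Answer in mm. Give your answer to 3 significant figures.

22.1 mm

k = Gd⁴/(8D³N_a) = (77.7×10³)(1.21⁴)/(8·8.6³·13) = 2.5179 N/mm
W = mg = 0.3 × 9.81 = 2.943 N
½kδ² − Wδ − Wh = 0 → δ = (W + √(W² + 2kWh))/k
δ = (2.943 + √(8.6612 + 2756.56))/2.5179 = (2.943 + 52.585)/2.5179 = 22.054 mm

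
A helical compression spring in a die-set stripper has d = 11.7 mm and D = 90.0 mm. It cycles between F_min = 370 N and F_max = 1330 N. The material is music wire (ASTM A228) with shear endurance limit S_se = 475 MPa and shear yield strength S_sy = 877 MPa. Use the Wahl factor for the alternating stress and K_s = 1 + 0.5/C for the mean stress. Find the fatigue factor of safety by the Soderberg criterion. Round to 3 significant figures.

C = D/d = 90.0/11.7 = 7.6923; K_W = (4C−1)/(4C−4)+0.615/C = 1.1920; K_s = 1+0.5/C = 1.0650
F_a = (F_max−F_min)/2 = 480 N; F_m = (F_max+F_min)/2 = 850 N
τ_a = K_W·8F_aD/(πd³) = 1.1920 × 68.686 = 81.875 MPa
τ_m = K_s·8F_mD/(πd³) = 1.0650 × 121.63 = 129.54 MPa
Soderberg: 1/n_f = τ_a/S_se + τ_m/S_sy = 81.875/475 + 129.54/877 = 0.17237 + 0.14770 = 0.32007
n_f = 1/0.32007 = 3.124

3.12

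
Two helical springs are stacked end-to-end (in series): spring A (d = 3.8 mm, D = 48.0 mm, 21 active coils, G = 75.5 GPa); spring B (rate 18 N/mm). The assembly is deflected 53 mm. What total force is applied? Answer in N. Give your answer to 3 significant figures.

42.9 N

k_A = Gd⁴/(8D³N_a) = (75.5×10³)(3.8⁴)/(8·48.0³·21) = 0.84732 N/mm
Series: 1/k_eq = 1/0.84732 + 1/18 = 1.2357; k_eq = 0.80923 N/mm
F = k_eq·δ = 0.80923·53 = 42.889 N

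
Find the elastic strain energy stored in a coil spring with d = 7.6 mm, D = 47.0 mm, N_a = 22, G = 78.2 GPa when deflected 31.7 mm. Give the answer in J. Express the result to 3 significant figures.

k = Gd⁴/(8D³N_a) = (78.2×10³)(7.6⁴)/(8·47.0³·22) = 14.278 N/mm
U = ½kδ² = 0.5 × 14.278 × 31.7² = 7173.7 N·mm = 7.1737 J

7.17 J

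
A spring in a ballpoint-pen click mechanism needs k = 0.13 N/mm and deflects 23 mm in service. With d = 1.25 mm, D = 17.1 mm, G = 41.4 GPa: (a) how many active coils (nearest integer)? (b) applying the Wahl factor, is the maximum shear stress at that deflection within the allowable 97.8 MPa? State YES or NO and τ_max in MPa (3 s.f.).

(a) 19 coils; (b) YES, τ_max = 75.3 MPa

N_a = Gd⁴/(8D³k) = (41.4×10³)(1.25⁴)/(8·17.1³·0.13) = 19.44 → N_a = 19
Actual rate k = Gd⁴/(8D³·19) = 0.13299 N/mm
Working load F = kδ = 0.13299·23 = 3.0587 N
C = 17.1/1.25 = 13.6800; K_W = (4C−1)/(4C−4)+0.615/C = 1.1041
τ_max = K_W·8FD/(πd³) = 1.1041·68.193 = 75.293 MPa
τ_max ≤ 97.8 MPa → acceptable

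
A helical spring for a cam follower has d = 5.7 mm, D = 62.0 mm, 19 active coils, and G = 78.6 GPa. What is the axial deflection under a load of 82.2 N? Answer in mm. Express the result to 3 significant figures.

k = Gd⁴/(8D³N_a) = (78.6×10³)(5.7⁴)/(8·62.0³·19) = 2.2904 N/mm
δ = F/k = 82.2 / 2.2904 = 35.89 mm

35.9 mm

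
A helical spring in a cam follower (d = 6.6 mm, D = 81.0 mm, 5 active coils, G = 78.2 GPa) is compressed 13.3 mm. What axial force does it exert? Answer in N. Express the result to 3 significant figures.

92.8 N

k = Gd⁴/(8D³N_a) = (78.2×10³)(6.6⁴)/(8·81.0³·5) = 6.9802 N/mm
F = k·δ = 6.9802 × 13.3 = 92.837 N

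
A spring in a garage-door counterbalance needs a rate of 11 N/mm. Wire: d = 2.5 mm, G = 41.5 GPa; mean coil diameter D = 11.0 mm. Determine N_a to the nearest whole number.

14

N_a = Gd⁴/(8D³k) = (41.5×10³ × 2.5⁴)/(8 × 11.0³ × 11)
    = 1.62109e+06 / 117128 = 13.84 → 14 coils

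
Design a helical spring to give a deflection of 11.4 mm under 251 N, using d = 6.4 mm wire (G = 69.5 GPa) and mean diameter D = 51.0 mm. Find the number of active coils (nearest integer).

5

Required rate k = F/δ = 251/11.4 = 22.018 N/mm
N_a = Gd⁴/(8D³k) = (69.5×10³ × 6.4⁴)/(8 × 51.0³ × 22.018)
    = 1.16602e+08 / 2.33652e+07 = 4.99 → 5 coils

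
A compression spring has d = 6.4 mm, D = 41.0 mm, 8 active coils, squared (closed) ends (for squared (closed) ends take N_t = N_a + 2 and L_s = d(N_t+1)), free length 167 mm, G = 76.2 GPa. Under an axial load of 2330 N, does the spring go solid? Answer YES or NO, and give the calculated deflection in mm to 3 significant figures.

k = Gd⁴/(8D³N_a) = (76.2×10³)(6.4⁴)/(8·41.0³·8) = 28.983 N/mm
N_t = 10; L_s = 6.4·11 = 70.4 mm; δ_solid = L₀ − L_s = 167 − 70.4 = 96.6 mm
δ = F/k = 2330/28.983 = 80.392 mm
δ < δ_solid → spring does not go solid

NO, δ = 80.4 mm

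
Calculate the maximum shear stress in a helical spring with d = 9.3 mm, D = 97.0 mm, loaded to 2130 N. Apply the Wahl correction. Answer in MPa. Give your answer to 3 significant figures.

745 MPa

Spring index C = D/d = 97.0/9.3 = 10.4301
K_W = (4C−1)/(4C−4) + 0.615/C = 40.720/37.720 + 0.0590 = 1.1385
τ₀ = 8FD/(πd³) = 8·2130·97.0/(π·9.3³) = 1.65288e+06/2527 = 654.1 MPa
τ_max = K·τ₀ = 1.1385 × 654.1 = 744.69 MPa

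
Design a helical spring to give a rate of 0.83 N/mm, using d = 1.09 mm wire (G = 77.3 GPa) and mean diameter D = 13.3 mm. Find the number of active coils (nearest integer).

7

N_a = Gd⁴/(8D³k) = (77.3×10³ × 1.09⁴)/(8 × 13.3³ × 0.83)
    = 109115 / 15621.5 = 6.985 → 7 coils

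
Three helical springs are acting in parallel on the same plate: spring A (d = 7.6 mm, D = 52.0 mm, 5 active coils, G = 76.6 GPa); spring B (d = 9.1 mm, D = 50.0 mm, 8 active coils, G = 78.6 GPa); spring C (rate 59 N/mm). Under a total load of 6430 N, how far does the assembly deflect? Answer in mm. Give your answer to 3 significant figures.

37.4 mm

k_A = Gd⁴/(8D³N_a) = (76.6×10³)(7.6⁴)/(8·52.0³·5) = 45.437 N/mm
k_B = Gd⁴/(8D³N_a) = (78.6×10³)(9.1⁴)/(8·50.0³·8) = 67.375 N/mm
Parallel: k_eq = 45.437 + 67.375 + 59 = 171.81 N/mm
δ = F/k_eq = 6430/171.81 = 37.425 mm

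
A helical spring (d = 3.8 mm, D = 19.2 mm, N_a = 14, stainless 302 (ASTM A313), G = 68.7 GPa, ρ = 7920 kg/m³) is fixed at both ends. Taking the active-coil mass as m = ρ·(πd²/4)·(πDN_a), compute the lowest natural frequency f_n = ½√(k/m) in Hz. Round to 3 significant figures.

244 Hz

k = Gd⁴/(8D³N_a) = (68.7×10³)(3.8⁴)/(8·19.2³·14) = 18.07 N/mm = 18070 N/m
Wire length L = πDN_a = π·19.2·14 = 844.46 mm
m = ρ·(πd²/4)·L = 7920 × 11.341×10⁻⁶ m² × 0.84446 m = 0.075851 kg
f_n = ½√(k/m) = 0.5·√(18070/0.075851) = 0.5·√(2.3824e+05) = 244.05 Hz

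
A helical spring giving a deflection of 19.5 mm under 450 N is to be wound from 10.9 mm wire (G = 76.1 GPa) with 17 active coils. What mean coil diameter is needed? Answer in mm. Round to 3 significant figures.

Required rate k = F/δ = 450/19.5 = 23.077 N/mm
D = (Gd⁴/(8N_a·k))^(1/3) = (76.1×10³·10.9⁴/(8·17·23.077))^(1/3)
  = (342274)^(1/3) = 69.9506 mm

70.0 mm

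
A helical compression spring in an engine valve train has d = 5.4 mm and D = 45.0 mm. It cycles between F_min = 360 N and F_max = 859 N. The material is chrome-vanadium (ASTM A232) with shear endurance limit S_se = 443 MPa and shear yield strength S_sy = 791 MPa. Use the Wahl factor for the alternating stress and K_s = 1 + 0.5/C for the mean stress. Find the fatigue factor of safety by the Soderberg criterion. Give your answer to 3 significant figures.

C = D/d = 45.0/5.4 = 8.3333; K_W = (4C−1)/(4C−4)+0.615/C = 1.1761; K_s = 1+0.5/C = 1.0600
F_a = (F_max−F_min)/2 = 249.5 N; F_m = (F_max+F_min)/2 = 609.5 N
τ_a = K_W·8F_aD/(πd³) = 1.1761 × 181.57 = 213.54 MPa
τ_m = K_s·8F_mD/(πd³) = 1.0600 × 443.55 = 470.17 MPa
Soderberg: 1/n_f = τ_a/S_se + τ_m/S_sy = 213.54/443 + 470.17/791 = 0.48203 + 0.59439 = 1.0764
n_f = 1/1.0764 = 0.929

0.929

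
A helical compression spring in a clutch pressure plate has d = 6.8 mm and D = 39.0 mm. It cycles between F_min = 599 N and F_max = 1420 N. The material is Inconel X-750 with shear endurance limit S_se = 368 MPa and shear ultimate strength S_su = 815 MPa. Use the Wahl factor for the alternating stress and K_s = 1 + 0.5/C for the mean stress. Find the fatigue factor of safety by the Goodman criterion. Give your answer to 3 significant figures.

1.15

C = D/d = 39.0/6.8 = 5.7353; K_W = (4C−1)/(4C−4)+0.615/C = 1.2656; K_s = 1+0.5/C = 1.0872
F_a = (F_max−F_min)/2 = 410.5 N; F_m = (F_max+F_min)/2 = 1009.5 N
τ_a = K_W·8F_aD/(πd³) = 1.2656 × 129.66 = 164.09 MPa
τ_m = K_s·8F_mD/(πd³) = 1.0872 × 318.85 = 346.65 MPa
Goodman: 1/n_f = τ_a/S_se + τ_m/S_su = 164.09/368 + 346.65/815 = 0.44591 + 0.42533 = 0.87124
n_f = 1/0.87124 = 1.148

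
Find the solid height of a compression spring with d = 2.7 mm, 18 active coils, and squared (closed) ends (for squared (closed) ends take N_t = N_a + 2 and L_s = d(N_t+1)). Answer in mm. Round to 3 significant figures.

squared (closed) ends: N_t = N_a + 2 = 18 + 2 = 20
L_s = d·(N_t+1) = 2.7 × 21 = 56.7 mm

56.7 mm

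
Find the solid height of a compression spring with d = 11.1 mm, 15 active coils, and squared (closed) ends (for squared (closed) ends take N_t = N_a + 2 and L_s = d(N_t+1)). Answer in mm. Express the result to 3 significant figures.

squared (closed) ends: N_t = N_a + 2 = 15 + 2 = 17
L_s = d·(N_t+1) = 11.1 × 18 = 199.8 mm

200 mm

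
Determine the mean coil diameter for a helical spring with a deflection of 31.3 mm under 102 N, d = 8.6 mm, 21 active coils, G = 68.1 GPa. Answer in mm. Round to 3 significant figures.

88.0 mm

Required rate k = F/δ = 102/31.3 = 3.2588 N/mm
D = (Gd⁴/(8N_a·k))^(1/3) = (68.1×10³·8.6⁴/(8·21·3.2588))^(1/3)
  = (680418)^(1/3) = 87.9546 mm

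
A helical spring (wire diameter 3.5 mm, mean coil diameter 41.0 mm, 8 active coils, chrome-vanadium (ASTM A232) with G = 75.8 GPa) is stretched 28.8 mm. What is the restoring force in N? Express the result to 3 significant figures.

k = Gd⁴/(8D³N_a) = (75.8×10³)(3.5⁴)/(8·41.0³·8) = 2.5788 N/mm
F = k·δ = 2.5788 × 28.8 = 74.268 N

74.3 N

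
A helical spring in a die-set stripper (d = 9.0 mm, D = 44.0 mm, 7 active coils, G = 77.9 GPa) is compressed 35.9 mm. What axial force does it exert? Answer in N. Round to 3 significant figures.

3850 N

k = Gd⁴/(8D³N_a) = (77.9×10³)(9.0⁴)/(8·44.0³·7) = 107.14 N/mm
F = k·δ = 107.14 × 35.9 = 3846.4 N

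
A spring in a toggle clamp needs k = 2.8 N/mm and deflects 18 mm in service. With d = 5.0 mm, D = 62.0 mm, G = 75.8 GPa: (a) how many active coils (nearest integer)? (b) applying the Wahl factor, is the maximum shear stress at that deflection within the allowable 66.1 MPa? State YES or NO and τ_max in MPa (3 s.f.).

(a) 9 coils; (b) NO, τ_max = 70.0 MPa

N_a = Gd⁴/(8D³k) = (75.8×10³)(5.0⁴)/(8·62.0³·2.8) = 8.874 → N_a = 9
Actual rate k = Gd⁴/(8D³·9) = 2.7608 N/mm
Working load F = kδ = 2.7608·18 = 49.695 N
C = 62.0/5.0 = 12.4000; K_W = (4C−1)/(4C−4)+0.615/C = 1.1154
τ_max = K_W·8FD/(πd³) = 1.1154·62.768 = 70.01 MPa
τ_max > 66.1 MPa → exceeds allowable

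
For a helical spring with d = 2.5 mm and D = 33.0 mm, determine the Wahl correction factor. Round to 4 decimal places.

C = D/d = 33.0/2.5 = 13.2000
K_W = (4C−1)/(4C−4) + 0.615/C = 51.800/48.800 + 0.0466 = 1.1081

1.1081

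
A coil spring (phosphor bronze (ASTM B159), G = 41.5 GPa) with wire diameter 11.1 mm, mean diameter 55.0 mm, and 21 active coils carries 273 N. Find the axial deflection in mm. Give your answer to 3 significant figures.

k = Gd⁴/(8D³N_a) = (41.5×10³)(11.1⁴)/(8·55.0³·21) = 22.539 N/mm
δ = F/k = 273 / 22.539 = 12.112 mm

12.1 mm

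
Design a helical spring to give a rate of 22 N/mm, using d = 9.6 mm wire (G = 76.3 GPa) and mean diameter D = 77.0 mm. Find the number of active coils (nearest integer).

8

N_a = Gd⁴/(8D³k) = (76.3×10³ × 9.6⁴)/(8 × 77.0³ × 22)
    = 6.48051e+08 / 8.03498e+07 = 8.065 → 8 coils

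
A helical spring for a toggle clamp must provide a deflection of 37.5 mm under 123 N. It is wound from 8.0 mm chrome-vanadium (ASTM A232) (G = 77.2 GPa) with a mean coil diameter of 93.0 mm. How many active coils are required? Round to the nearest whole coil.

15

Required rate k = F/δ = 123/37.5 = 3.28 N/mm
N_a = Gd⁴/(8D³k) = (77.2×10³ × 8.0⁴)/(8 × 93.0³ × 3.28)
    = 3.16211e+08 / 2.11063e+07 = 14.98 → 15 coils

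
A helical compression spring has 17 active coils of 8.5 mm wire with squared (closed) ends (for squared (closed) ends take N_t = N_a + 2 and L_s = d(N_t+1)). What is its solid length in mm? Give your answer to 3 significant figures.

squared (closed) ends: N_t = N_a + 2 = 17 + 2 = 19
L_s = d·(N_t+1) = 8.5 × 20 = 170 mm

170 mm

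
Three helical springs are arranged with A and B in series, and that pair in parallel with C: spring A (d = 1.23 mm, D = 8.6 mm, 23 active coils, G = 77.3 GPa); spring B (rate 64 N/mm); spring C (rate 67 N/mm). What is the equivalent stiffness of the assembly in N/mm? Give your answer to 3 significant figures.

68.5 N/mm

k_A = Gd⁴/(8D³N_a) = (77.3×10³)(1.23⁴)/(8·8.6³·23) = 1.5118 N/mm
Springs A,B series: k_AB = 1/(1/1.5118+1/64) = 1.4769 N/mm; parallel with C: k_eq = 1.4769+67 = 68.477 N/mm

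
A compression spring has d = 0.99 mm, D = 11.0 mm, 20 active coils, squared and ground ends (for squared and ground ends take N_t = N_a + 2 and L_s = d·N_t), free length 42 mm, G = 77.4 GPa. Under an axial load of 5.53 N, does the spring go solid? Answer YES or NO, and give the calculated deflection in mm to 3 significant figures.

NO, δ = 15.8 mm

k = Gd⁴/(8D³N_a) = (77.4×10³)(0.99⁴)/(8·11.0³·20) = 0.34913 N/mm
N_t = 22; L_s = 0.99·22 = 21.78 mm; δ_solid = L₀ − L_s = 42 − 21.78 = 20.22 mm
δ = F/k = 5.53/0.34913 = 15.839 mm
δ < δ_solid → spring does not go solid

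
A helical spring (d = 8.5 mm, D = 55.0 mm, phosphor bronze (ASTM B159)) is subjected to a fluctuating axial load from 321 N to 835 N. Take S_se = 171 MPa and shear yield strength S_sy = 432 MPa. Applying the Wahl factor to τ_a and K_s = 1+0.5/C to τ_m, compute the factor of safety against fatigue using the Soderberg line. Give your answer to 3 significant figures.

1.33

C = D/d = 55.0/8.5 = 6.4706; K_W = (4C−1)/(4C−4)+0.615/C = 1.2321; K_s = 1+0.5/C = 1.0773
F_a = (F_max−F_min)/2 = 257 N; F_m = (F_max+F_min)/2 = 578 N
τ_a = K_W·8F_aD/(πd³) = 1.2321 × 58.611 = 72.217 MPa
τ_m = K_s·8F_mD/(πd³) = 1.0773 × 131.82 = 142 MPa
Soderberg: 1/n_f = τ_a/S_se + τ_m/S_sy = 72.217/171 + 142/432 = 0.42232 + 0.32871 = 0.75103
n_f = 1/0.75103 = 1.331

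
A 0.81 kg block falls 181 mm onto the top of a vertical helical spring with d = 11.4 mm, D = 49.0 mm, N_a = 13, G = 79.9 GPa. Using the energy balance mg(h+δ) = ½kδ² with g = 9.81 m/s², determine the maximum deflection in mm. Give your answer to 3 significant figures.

5.18 mm

k = Gd⁴/(8D³N_a) = (79.9×10³)(11.4⁴)/(8·49.0³·13) = 110.29 N/mm
W = mg = 0.81 × 9.81 = 7.9461 N
½kδ² − Wδ − Wh = 0 → δ = (W + √(W² + 2kWh))/k
δ = (7.9461 + √(63.141 + 317254))/110.29 = (7.9461 + 563.31)/110.29 = 5.1795 mm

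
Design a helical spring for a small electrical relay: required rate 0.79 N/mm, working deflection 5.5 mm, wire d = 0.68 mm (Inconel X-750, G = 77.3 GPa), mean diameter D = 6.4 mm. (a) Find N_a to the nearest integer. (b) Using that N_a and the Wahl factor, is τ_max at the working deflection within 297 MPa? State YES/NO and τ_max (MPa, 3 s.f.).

(a) 10 coils; (b) YES, τ_max = 259 MPa

N_a = Gd⁴/(8D³k) = (77.3×10³)(0.68⁴)/(8·6.4³·0.79) = 9.976 → N_a = 10
Actual rate k = Gd⁴/(8D³·10) = 0.78811 N/mm
Working load F = kδ = 0.78811·5.5 = 4.3346 N
C = 6.4/0.68 = 9.4118; K_W = (4C−1)/(4C−4)+0.615/C = 1.1545
τ_max = K_W·8FD/(πd³) = 1.1545·224.67 = 259.38 MPa
τ_max ≤ 297 MPa → acceptable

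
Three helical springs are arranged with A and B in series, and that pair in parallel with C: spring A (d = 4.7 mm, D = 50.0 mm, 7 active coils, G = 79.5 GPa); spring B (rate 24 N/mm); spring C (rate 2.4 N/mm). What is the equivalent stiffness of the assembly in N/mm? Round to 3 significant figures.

6.90 N/mm

k_A = Gd⁴/(8D³N_a) = (79.5×10³)(4.7⁴)/(8·50.0³·7) = 5.5419 N/mm
Springs A,B series: k_AB = 1/(1/5.5419+1/24) = 4.5023 N/mm; parallel with C: k_eq = 4.5023+2.4 = 6.9023 N/mm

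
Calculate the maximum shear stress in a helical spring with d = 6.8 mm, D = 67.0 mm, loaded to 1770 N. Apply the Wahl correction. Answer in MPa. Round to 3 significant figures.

1100 MPa

Spring index C = D/d = 67.0/6.8 = 9.8529
K_W = (4C−1)/(4C−4) + 0.615/C = 38.412/35.412 + 0.0624 = 1.1471
τ₀ = 8FD/(πd³) = 8·1770·67.0/(π·6.8³) = 948720/987.82 = 960.42 MPa
τ_max = K·τ₀ = 1.1471 × 960.42 = 1101.7 MPa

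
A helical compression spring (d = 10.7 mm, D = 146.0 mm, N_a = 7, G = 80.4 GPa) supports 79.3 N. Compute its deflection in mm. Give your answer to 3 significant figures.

k = Gd⁴/(8D³N_a) = (80.4×10³)(10.7⁴)/(8·146.0³·7) = 6.0471 N/mm
δ = F/k = 79.3 / 6.0471 = 13.114 mm

13.1 mm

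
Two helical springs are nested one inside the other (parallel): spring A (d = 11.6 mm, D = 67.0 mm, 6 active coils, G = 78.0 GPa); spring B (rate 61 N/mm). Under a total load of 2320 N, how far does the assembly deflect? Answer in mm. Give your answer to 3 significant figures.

14.6 mm

k_A = Gd⁴/(8D³N_a) = (78.0×10³)(11.6⁴)/(8·67.0³·6) = 97.827 N/mm
Parallel: k_eq = 97.827 + 61 = 158.83 N/mm
δ = F/k_eq = 2320/158.83 = 14.607 mm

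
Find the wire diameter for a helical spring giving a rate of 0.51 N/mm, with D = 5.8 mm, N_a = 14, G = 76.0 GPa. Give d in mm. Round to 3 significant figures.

d = (8D³N_a·k / G)^(1/4) = (8·5.8³·14·0.51 / (76.0×10³))^0.25
  = (0.14664)^0.25 = 0.6188 mm

0.619 mm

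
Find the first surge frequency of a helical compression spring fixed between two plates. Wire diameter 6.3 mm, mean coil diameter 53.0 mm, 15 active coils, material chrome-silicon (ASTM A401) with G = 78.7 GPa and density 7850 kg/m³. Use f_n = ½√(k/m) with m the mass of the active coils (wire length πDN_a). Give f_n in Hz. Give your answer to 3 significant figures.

53.3 Hz

k = Gd⁴/(8D³N_a) = (78.7×10³)(6.3⁴)/(8·53.0³·15) = 6.9395 N/mm = 6939.5 N/m
Wire length L = πDN_a = π·53.0·15 = 2497.6 mm
m = ρ·(πd²/4)·L = 7850 × 31.172×10⁻⁶ m² × 2.4976 m = 0.61116 kg
f_n = ½√(k/m) = 0.5·√(6939.5/0.61116) = 0.5·√(11355) = 53.279 Hz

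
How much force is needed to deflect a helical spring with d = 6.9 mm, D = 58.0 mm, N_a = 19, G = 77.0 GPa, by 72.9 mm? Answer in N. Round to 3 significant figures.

429 N

k = Gd⁴/(8D³N_a) = (77.0×10³)(6.9⁴)/(8·58.0³·19) = 5.8852 N/mm
F = k·δ = 5.8852 × 72.9 = 429.03 N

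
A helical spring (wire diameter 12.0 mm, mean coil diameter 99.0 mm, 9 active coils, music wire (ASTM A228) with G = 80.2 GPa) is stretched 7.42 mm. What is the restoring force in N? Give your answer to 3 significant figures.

177 N

k = Gd⁴/(8D³N_a) = (80.2×10³)(12.0⁴)/(8·99.0³·9) = 23.805 N/mm
F = k·δ = 23.805 × 7.42 = 176.63 N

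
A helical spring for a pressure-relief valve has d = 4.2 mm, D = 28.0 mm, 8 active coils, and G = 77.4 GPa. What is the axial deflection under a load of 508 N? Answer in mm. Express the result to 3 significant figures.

k = Gd⁴/(8D³N_a) = (77.4×10³)(4.2⁴)/(8·28.0³·8) = 17.143 N/mm
δ = F/k = 508 / 17.143 = 29.633 mm

29.6 mm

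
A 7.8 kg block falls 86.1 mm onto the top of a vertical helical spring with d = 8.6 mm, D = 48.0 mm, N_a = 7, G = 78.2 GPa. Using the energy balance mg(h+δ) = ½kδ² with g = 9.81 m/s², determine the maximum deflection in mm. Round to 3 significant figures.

15.0 mm

k = Gd⁴/(8D³N_a) = (78.2×10³)(8.6⁴)/(8·48.0³·7) = 69.07 N/mm
W = mg = 7.8 × 9.81 = 76.518 N
½kδ² − Wδ − Wh = 0 → δ = (W + √(W² + 2kWh))/k
δ = (76.518 + √(5855 + 910093))/69.07 = (76.518 + 957.05)/69.07 = 14.964 mm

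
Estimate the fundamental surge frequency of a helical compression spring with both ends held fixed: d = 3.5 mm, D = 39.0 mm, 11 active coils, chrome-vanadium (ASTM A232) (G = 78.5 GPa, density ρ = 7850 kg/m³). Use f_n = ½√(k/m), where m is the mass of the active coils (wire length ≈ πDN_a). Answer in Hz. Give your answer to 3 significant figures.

74.4 Hz

k = Gd⁴/(8D³N_a) = (78.5×10³)(3.5⁴)/(8·39.0³·11) = 2.2567 N/mm = 2256.7 N/m
Wire length L = πDN_a = π·39.0·11 = 1347.7 mm
m = ρ·(πd²/4)·L = 7850 × 9.6211×10⁻⁶ m² × 1.3477 m = 0.10179 kg
f_n = ½√(k/m) = 0.5·√(2256.7/0.10179) = 0.5·√(22170) = 74.448 Hz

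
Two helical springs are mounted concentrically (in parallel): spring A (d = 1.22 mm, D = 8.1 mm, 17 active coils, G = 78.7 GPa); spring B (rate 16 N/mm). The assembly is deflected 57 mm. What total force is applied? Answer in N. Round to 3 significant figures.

k_A = Gd⁴/(8D³N_a) = (78.7×10³)(1.22⁴)/(8·8.1³·17) = 2.4122 N/mm
Parallel: k_eq = 2.4122 + 16 = 18.412 N/mm
F = k_eq·δ = 18.412·57 = 1049.5 N

1050 N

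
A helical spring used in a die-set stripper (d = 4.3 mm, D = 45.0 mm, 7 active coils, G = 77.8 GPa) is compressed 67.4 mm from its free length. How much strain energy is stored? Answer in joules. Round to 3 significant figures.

11.8 J

k = Gd⁴/(8D³N_a) = (77.8×10³)(4.3⁴)/(8·45.0³·7) = 5.2123 N/mm
U = ½kδ² = 0.5 × 5.2123 × 67.4² = 11839 N·mm = 11.839 J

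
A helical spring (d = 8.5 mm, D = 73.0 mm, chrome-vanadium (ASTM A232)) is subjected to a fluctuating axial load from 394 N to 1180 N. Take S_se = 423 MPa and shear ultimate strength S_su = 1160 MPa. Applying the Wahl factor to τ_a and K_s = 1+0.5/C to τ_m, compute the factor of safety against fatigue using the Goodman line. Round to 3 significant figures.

1.83

C = D/d = 73.0/8.5 = 8.5882; K_W = (4C−1)/(4C−4)+0.615/C = 1.1704; K_s = 1+0.5/C = 1.0582
F_a = (F_max−F_min)/2 = 393 N; F_m = (F_max+F_min)/2 = 787 N
τ_a = K_W·8F_aD/(πd³) = 1.1704 × 118.96 = 139.24 MPa
τ_m = K_s·8F_mD/(πd³) = 1.0582 × 238.22 = 252.09 MPa
Goodman: 1/n_f = τ_a/S_se + τ_m/S_su = 139.24/423 + 252.09/1160 = 0.32916 + 0.21732 = 0.54648
n_f = 1/0.54648 = 1.83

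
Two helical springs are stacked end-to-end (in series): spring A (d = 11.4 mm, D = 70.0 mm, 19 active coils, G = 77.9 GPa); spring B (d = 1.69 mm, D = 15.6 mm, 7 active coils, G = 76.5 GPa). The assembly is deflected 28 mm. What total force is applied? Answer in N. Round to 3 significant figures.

k_A = Gd⁴/(8D³N_a) = (77.9×10³)(11.4⁴)/(8·70.0³·19) = 25.236 N/mm
k_B = Gd⁴/(8D³N_a) = (76.5×10³)(1.69⁴)/(8·15.6³·7) = 2.9353 N/mm
Series: 1/k_eq = 1/25.236 + 1/2.9353 = 0.38031; k_eq = 2.6294 N/mm
F = k_eq·δ = 2.6294·28 = 73.624 N

73.6 N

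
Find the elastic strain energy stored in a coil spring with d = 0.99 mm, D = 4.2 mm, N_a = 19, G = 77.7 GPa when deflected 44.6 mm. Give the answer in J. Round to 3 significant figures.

k = Gd⁴/(8D³N_a) = (77.7×10³)(0.99⁴)/(8·4.2³·19) = 6.6278 N/mm
U = ½kδ² = 0.5 × 6.6278 × 44.6² = 6591.9 N·mm = 6.5919 J

6.59 J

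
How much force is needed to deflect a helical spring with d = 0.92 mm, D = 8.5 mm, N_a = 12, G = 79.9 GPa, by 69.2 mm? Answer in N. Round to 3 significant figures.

67.2 N

k = Gd⁴/(8D³N_a) = (79.9×10³)(0.92⁴)/(8·8.5³·12) = 0.97089 N/mm
F = k·δ = 0.97089 × 69.2 = 67.186 N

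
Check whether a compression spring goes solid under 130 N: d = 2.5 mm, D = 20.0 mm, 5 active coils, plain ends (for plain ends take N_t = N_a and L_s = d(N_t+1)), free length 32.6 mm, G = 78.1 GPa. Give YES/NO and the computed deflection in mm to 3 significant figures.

NO, δ = 13.6 mm

k = Gd⁴/(8D³N_a) = (78.1×10³)(2.5⁴)/(8·20.0³·5) = 9.5337 N/mm
N_t = 5; L_s = 2.5·6 = 15 mm; δ_solid = L₀ − L_s = 32.6 − 15 = 17.6 mm
δ = F/k = 130/9.5337 = 13.636 mm
δ < δ_solid → spring does not go solid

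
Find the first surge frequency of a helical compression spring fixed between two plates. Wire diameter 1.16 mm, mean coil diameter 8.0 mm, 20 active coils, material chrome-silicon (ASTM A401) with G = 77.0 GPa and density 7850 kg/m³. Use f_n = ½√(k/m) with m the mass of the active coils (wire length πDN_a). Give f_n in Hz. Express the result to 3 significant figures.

k = Gd⁴/(8D³N_a) = (77.0×10³)(1.16⁴)/(8·8.0³·20) = 1.7019 N/mm = 1701.9 N/m
Wire length L = πDN_a = π·8.0·20 = 502.65 mm
m = ρ·(πd²/4)·L = 7850 × 1.0568×10⁻⁶ m² × 0.50265 m = 0.0041701 kg
f_n = ½√(k/m) = 0.5·√(1701.9/0.0041701) = 0.5·√(4.0812e+05) = 319.42 Hz

319 Hz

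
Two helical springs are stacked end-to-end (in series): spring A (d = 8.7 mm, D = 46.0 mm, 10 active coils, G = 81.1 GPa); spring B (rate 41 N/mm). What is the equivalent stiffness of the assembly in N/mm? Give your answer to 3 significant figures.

k_A = Gd⁴/(8D³N_a) = (81.1×10³)(8.7⁴)/(8·46.0³·10) = 59.667 N/mm
Series: 1/k_eq = 1/59.667 + 1/41 = 0.04115; k_eq = 24.301 N/mm

24.3 N/mm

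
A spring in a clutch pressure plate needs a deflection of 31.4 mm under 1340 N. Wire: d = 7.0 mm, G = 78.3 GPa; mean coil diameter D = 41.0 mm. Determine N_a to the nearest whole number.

8

Required rate k = F/δ = 1340/31.4 = 42.675 N/mm
N_a = Gd⁴/(8D³k) = (78.3×10³ × 7.0⁴)/(8 × 41.0³ × 42.675)
    = 1.87998e+08 / 2.35297e+07 = 7.99 → 8 coils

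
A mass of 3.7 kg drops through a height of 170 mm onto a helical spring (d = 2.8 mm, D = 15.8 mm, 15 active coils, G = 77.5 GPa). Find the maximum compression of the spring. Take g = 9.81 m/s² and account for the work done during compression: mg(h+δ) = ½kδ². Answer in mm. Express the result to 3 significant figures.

k = Gd⁴/(8D³N_a) = (77.5×10³)(2.8⁴)/(8·15.8³·15) = 10.064 N/mm
W = mg = 3.7 × 9.81 = 36.297 N
½kδ² − Wδ − Wh = 0 → δ = (W + √(W² + 2kWh))/k
δ = (36.297 + √(1317.5 + 124203))/10.064 = (36.297 + 354.29)/10.064 = 38.809 mm

38.8 mm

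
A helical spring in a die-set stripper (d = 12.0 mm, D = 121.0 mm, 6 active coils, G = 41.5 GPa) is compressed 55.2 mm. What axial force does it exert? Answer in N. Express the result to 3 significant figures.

k = Gd⁴/(8D³N_a) = (41.5×10³)(12.0⁴)/(8·121.0³·6) = 10.12 N/mm
F = k·δ = 10.12 × 55.2 = 558.62 N

559 N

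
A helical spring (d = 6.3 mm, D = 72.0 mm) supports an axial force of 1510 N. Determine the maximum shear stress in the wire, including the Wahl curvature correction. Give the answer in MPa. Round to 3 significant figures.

1250 MPa

Spring index C = D/d = 72.0/6.3 = 11.4286
K_W = (4C−1)/(4C−4) + 0.615/C = 44.714/41.714 + 0.0538 = 1.1257
τ₀ = 8FD/(πd³) = 8·1510·72.0/(π·6.3³) = 869760/785.55 = 1107.2 MPa
τ_max = K·τ₀ = 1.1257 × 1107.2 = 1246.4 MPa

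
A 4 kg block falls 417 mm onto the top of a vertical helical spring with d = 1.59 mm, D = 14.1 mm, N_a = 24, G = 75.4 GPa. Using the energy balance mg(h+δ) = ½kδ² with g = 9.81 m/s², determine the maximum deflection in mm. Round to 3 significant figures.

240 mm

k = Gd⁴/(8D³N_a) = (75.4×10³)(1.59⁴)/(8·14.1³·24) = 0.89537 N/mm
W = mg = 4 × 9.81 = 39.24 N
½kδ² − Wδ − Wh = 0 → δ = (W + √(W² + 2kWh))/k
δ = (39.24 + √(1539.8 + 29301.9))/0.89537 = (39.24 + 175.62)/0.89537 = 239.97 mm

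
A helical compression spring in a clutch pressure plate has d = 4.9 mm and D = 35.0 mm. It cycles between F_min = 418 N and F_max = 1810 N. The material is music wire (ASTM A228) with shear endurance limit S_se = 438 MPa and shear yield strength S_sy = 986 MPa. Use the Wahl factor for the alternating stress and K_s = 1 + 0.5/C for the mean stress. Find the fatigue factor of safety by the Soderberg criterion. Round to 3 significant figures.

0.422

C = D/d = 35.0/4.9 = 7.1429; K_W = (4C−1)/(4C−4)+0.615/C = 1.2082; K_s = 1+0.5/C = 1.0700
F_a = (F_max−F_min)/2 = 696 N; F_m = (F_max+F_min)/2 = 1114 N
τ_a = K_W·8F_aD/(πd³) = 1.2082 × 527.27 = 637.04 MPa
τ_m = K_s·8F_mD/(πd³) = 1.0700 × 843.93 = 903 MPa
Soderberg: 1/n_f = τ_a/S_se + τ_m/S_sy = 637.04/438 + 903/986 = 1.45443 + 0.91582 = 2.3702
n_f = 1/2.3702 = 0.4219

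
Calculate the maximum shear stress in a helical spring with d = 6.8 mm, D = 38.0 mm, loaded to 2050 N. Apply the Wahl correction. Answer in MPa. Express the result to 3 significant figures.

Spring index C = D/d = 38.0/6.8 = 5.5882
K_W = (4C−1)/(4C−4) + 0.615/C = 21.353/18.353 + 0.1101 = 1.2735
τ₀ = 8FD/(πd³) = 8·2050·38.0/(π·6.8³) = 623200/987.82 = 630.89 MPa
τ_max = K·τ₀ = 1.2735 × 630.89 = 803.44 MPa

803 MPa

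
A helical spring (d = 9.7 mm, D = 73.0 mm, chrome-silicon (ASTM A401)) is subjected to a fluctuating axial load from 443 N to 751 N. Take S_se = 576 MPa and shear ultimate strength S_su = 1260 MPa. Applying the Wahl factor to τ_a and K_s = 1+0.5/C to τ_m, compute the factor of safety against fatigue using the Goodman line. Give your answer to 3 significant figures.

5.95

C = D/d = 73.0/9.7 = 7.5258; K_W = (4C−1)/(4C−4)+0.615/C = 1.1966; K_s = 1+0.5/C = 1.0664
F_a = (F_max−F_min)/2 = 154 N; F_m = (F_max+F_min)/2 = 597 N
τ_a = K_W·8F_aD/(πd³) = 1.1966 × 31.367 = 37.535 MPa
τ_m = K_s·8F_mD/(πd³) = 1.0664 × 121.6 = 129.68 MPa
Goodman: 1/n_f = τ_a/S_se + τ_m/S_su = 37.535/576 + 129.68/1260 = 0.06516 + 0.10292 = 0.16808
n_f = 1/0.16808 = 5.949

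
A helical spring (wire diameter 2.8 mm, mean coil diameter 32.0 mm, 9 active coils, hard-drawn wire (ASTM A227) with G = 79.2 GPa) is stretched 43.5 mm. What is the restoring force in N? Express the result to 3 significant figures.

89.8 N

k = Gd⁴/(8D³N_a) = (79.2×10³)(2.8⁴)/(8·32.0³·9) = 2.0634 N/mm
F = k·δ = 2.0634 × 43.5 = 89.756 N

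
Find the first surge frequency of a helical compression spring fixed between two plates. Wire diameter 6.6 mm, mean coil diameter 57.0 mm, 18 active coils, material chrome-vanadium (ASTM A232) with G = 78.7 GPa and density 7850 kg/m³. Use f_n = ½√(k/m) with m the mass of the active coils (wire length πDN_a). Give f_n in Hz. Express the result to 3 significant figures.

k = Gd⁴/(8D³N_a) = (78.7×10³)(6.6⁴)/(8·57.0³·18) = 5.5997 N/mm = 5599.7 N/m
Wire length L = πDN_a = π·57.0·18 = 3223.3 mm
m = ρ·(πd²/4)·L = 7850 × 34.212×10⁻⁶ m² × 3.2233 m = 0.86565 kg
f_n = ½√(k/m) = 0.5·√(5599.7/0.86565) = 0.5·√(6468.7) = 40.214 Hz

40.2 Hz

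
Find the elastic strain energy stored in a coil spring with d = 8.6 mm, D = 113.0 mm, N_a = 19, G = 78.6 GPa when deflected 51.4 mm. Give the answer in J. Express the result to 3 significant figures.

k = Gd⁴/(8D³N_a) = (78.6×10³)(8.6⁴)/(8·113.0³·19) = 1.9604 N/mm
U = ½kδ² = 0.5 × 1.9604 × 51.4² = 2589.6 N·mm = 2.5896 J

2.59 J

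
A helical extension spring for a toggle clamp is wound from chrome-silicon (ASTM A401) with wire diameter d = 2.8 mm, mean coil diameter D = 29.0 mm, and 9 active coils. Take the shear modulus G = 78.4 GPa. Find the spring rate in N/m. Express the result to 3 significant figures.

k = Gd⁴/(8D³N_a) = (78.4×10³ × 2.8⁴) / (8 × 29.0³ × 9)
  = 4.8189e+06 / 1.75601e+06 = 2.7442 N/mm = 2744.2 N/m

2740 N/m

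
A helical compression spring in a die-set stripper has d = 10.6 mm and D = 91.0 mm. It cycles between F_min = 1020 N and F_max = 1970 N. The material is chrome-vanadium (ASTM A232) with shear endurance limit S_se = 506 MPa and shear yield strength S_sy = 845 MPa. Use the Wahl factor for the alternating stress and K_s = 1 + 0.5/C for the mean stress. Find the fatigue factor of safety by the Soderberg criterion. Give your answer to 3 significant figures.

1.73

C = D/d = 91.0/10.6 = 8.5849; K_W = (4C−1)/(4C−4)+0.615/C = 1.1705; K_s = 1+0.5/C = 1.0582
F_a = (F_max−F_min)/2 = 475 N; F_m = (F_max+F_min)/2 = 1495 N
τ_a = K_W·8F_aD/(πd³) = 1.1705 × 92.418 = 108.18 MPa
τ_m = K_s·8F_mD/(πd³) = 1.0582 × 290.87 = 307.82 MPa
Soderberg: 1/n_f = τ_a/S_se + τ_m/S_sy = 108.18/506 + 307.82/845 = 0.21379 + 0.36428 = 0.57807
n_f = 1/0.57807 = 1.73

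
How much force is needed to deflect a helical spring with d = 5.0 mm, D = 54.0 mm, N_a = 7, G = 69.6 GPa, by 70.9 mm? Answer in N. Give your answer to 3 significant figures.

k = Gd⁴/(8D³N_a) = (69.6×10³)(5.0⁴)/(8·54.0³·7) = 4.9331 N/mm
F = k·δ = 4.9331 × 70.9 = 349.76 N

350 N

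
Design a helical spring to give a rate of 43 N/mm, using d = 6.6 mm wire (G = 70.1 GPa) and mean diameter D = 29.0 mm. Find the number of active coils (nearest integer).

16

N_a = Gd⁴/(8D³k) = (70.1×10³ × 6.6⁴)/(8 × 29.0³ × 43)
    = 1.33013e+08 / 8.38982e+06 = 15.85 → 16 coils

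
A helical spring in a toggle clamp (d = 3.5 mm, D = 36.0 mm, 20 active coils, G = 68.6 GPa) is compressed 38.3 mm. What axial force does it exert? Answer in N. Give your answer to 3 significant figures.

52.8 N

k = Gd⁴/(8D³N_a) = (68.6×10³)(3.5⁴)/(8·36.0³·20) = 1.379 N/mm
F = k·δ = 1.379 × 38.3 = 52.816 N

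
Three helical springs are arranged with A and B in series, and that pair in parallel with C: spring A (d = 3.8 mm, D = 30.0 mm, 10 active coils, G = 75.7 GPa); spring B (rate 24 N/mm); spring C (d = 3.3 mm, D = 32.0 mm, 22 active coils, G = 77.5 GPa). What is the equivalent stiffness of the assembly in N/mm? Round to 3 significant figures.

7.20 N/mm

k_A = Gd⁴/(8D³N_a) = (75.7×10³)(3.8⁴)/(8·30.0³·10) = 7.3076 N/mm
k_C = Gd⁴/(8D³N_a) = (77.5×10³)(3.3⁴)/(8·32.0³·22) = 1.5937 N/mm
Springs A,B series: k_AB = 1/(1/7.3076+1/24) = 5.6019 N/mm; parallel with C: k_eq = 5.6019+1.5937 = 7.1956 N/mm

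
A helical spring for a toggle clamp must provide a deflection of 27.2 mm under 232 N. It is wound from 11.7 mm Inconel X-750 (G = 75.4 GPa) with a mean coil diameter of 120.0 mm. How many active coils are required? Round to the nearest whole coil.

12

Required rate k = F/δ = 232/27.2 = 8.5294 N/mm
N_a = Gd⁴/(8D³k) = (75.4×10³ × 11.7⁴)/(8 × 120.0³ × 8.5294)
    = 1.41291e+09 / 1.17911e+08 = 11.98 → 12 coils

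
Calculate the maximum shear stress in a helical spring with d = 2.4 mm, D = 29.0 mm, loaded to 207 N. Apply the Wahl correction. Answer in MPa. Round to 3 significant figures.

1240 MPa

Spring index C = D/d = 29.0/2.4 = 12.0833
K_W = (4C−1)/(4C−4) + 0.615/C = 47.333/44.333 + 0.0509 = 1.1186
τ₀ = 8FD/(πd³) = 8·207·29.0/(π·2.4³) = 48024/43.429 = 1105.8 MPa
τ_max = K·τ₀ = 1.1186 × 1105.8 = 1236.9 MPa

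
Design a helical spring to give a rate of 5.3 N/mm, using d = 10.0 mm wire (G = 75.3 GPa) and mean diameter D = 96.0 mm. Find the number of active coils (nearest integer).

N_a = Gd⁴/(8D³k) = (75.3×10³ × 10.0⁴)/(8 × 96.0³ × 5.3)
    = 7.53e+08 / 3.75128e+07 = 20.07 → 20 coils

20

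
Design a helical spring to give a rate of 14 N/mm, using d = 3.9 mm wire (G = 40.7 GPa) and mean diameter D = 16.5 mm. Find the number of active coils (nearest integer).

N_a = Gd⁴/(8D³k) = (40.7×10³ × 3.9⁴)/(8 × 16.5³ × 14)
    = 9.4157e+06 / 503118 = 18.71 → 19 coils

19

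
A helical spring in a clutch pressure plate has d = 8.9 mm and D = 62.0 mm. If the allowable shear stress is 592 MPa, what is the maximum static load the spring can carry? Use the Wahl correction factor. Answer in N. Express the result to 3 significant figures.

C = D/d = 62.0/8.9 = 6.9663
K_W = (4C−1)/(4C−4) + 0.615/C = 26.865/23.865 + 0.0883 = 1.2140
τ_max = K·8FD/(πd³) → F_max = τ_allow·πd³/(8DK)
F_max = 592·π·8.9³/(8·62.0·1.2140) = 1.3111e+06/602.14 = 2177.4 N

2180 N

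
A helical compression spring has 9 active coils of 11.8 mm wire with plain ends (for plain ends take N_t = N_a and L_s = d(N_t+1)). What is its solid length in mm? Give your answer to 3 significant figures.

118 mm

plain ends: N_t = N_a = 9
L_s = d·(N_t+1) = 11.8 × 10 = 118 mm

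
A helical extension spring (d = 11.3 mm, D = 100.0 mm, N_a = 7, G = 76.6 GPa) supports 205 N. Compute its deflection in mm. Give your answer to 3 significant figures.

9.19 mm

k = Gd⁴/(8D³N_a) = (76.6×10³)(11.3⁴)/(8·100.0³·7) = 22.303 N/mm
δ = F/k = 205 / 22.303 = 9.1918 mm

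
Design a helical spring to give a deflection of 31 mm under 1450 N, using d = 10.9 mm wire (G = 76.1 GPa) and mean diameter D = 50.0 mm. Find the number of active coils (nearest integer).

Required rate k = F/δ = 1450/31 = 46.774 N/mm
N_a = Gd⁴/(8D³k) = (76.1×10³ × 10.9⁴)/(8 × 50.0³ × 46.774)
    = 1.07421e+09 / 4.67742e+07 = 22.97 → 23 coils

23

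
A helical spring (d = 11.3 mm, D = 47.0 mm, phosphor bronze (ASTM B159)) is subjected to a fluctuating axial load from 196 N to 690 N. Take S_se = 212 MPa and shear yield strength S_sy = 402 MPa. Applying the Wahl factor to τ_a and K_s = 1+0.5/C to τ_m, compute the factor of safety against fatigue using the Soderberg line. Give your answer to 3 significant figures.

4.23

C = D/d = 47.0/11.3 = 4.1593; K_W = (4C−1)/(4C−4)+0.615/C = 1.3853; K_s = 1+0.5/C = 1.1202
F_a = (F_max−F_min)/2 = 247 N; F_m = (F_max+F_min)/2 = 443 N
τ_a = K_W·8F_aD/(πd³) = 1.3853 × 20.488 = 28.381 MPa
τ_m = K_s·8F_mD/(πd³) = 1.1202 × 36.746 = 41.163 MPa
Soderberg: 1/n_f = τ_a/S_se + τ_m/S_sy = 28.381/212 + 41.163/402 = 0.13387 + 0.10240 = 0.23627
n_f = 1/0.23627 = 4.232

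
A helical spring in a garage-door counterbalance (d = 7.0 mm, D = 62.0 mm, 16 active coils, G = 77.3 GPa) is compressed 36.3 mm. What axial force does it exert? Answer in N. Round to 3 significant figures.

221 N

k = Gd⁴/(8D³N_a) = (77.3×10³)(7.0⁴)/(8·62.0³·16) = 6.084 N/mm
F = k·δ = 6.084 × 36.3 = 220.85 N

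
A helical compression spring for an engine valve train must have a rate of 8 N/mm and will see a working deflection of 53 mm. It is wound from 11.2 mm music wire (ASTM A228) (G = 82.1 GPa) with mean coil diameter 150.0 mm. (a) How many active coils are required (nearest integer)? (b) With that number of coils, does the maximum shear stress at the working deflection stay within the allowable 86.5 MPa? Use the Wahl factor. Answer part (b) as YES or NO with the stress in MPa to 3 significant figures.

N_a = Gd⁴/(8D³k) = (82.1×10³)(11.2⁴)/(8·150.0³·8) = 5.981 → N_a = 6
Actual rate k = Gd⁴/(8D³·6) = 7.9744 N/mm
Working load F = kδ = 7.9744·53 = 422.65 N
C = 150.0/11.2 = 13.3929; K_W = (4C−1)/(4C−4)+0.615/C = 1.1064
τ_max = K_W·8FD/(πd³) = 1.1064·114.91 = 127.14 MPa
τ_max > 86.5 MPa → exceeds allowable

(a) 6 coils; (b) NO, τ_max = 127 MPa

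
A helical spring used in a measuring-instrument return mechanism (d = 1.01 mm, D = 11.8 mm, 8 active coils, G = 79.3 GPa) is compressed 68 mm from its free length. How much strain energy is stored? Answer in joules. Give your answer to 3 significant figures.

k = Gd⁴/(8D³N_a) = (79.3×10³)(1.01⁴)/(8·11.8³·8) = 0.78475 N/mm
U = ½kδ² = 0.5 × 0.78475 × 68² = 1814.3 N·mm = 1.8143 J

1.81 J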